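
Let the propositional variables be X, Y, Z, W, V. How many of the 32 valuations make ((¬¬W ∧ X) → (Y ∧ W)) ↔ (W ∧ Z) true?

Initial set: {(((¬¬W ∧ X) → (Y ∧ W)) ↔ (W ∧ Z))}.
(((¬¬W ∧ X) → (Y ∧ W)) ↔ (W ∧ Z)): β-rule — branch into ((¬¬W ∧ X) → (Y ∧ W)), (W ∧ Z)  //  ¬((¬¬W ∧ X) → (Y ∧ W)), ¬(W ∧ Z).
  branch 1 (add ((¬¬W ∧ X) → (Y ∧ W)), (W ∧ Z)):
    (W ∧ Z): α-rule — add W, Z.
    ((¬¬W ∧ X) → (Y ∧ W)): β-rule — branch into ¬(¬¬W ∧ X)  //  (Y ∧ W).
      branch 1.1 (add ¬(¬¬W ∧ X)):
        ¬(¬¬W ∧ X): β-rule — branch into ¬¬¬W  //  ¬X.
          branch 1.1.1 (add ¬¬¬W):
            ¬¬¬W: drop double negation, giving ¬W.
            × closes — contains both W and ¬W.
          branch 1.1.2 (add ¬X):
            ○ open, literals {W=T, X=F, Z=T}.
      branch 1.2 (add (Y ∧ W)):
        (Y ∧ W): α-rule — add Y, W.
        ○ open, literals {W=T, Y=T, Z=T}.
  branch 2 (add ¬((¬¬W ∧ X) → (Y ∧ W)), ¬(W ∧ Z)):
    ¬((¬¬W ∧ X) → (Y ∧ W)): α-rule — add (¬¬W ∧ X), ¬(Y ∧ W).
    (¬¬W ∧ X): α-rule — add ¬¬W, X.
    ¬¬W: drop double negation, giving W.
    ¬(W ∧ Z): β-rule — branch into ¬W  //  ¬Z.
      branch 2.1 (add ¬W):
        × closes — contains both W and ¬W.
      branch 2.2 (add ¬Z):
        ¬(Y ∧ W): β-rule — branch into ¬Y  //  ¬W.
          branch 2.2.1 (add ¬Y):
            ○ open, literals {W=T, X=T, Y=F, Z=F}.
          branch 2.2.2 (add ¬W):
            × closes — contains both W and ¬W.
3 branches closed, 3 open.
Each open branch fixes some atoms; the unmentioned ones are free. Counting distinct full assignments: branch {W=T, X=F, Z=T} (Y, V) contributes 4 new; branch {W=T, Y=T, Z=T} (X, V) contributes 2 new; branch {W=T, X=T, Y=F, Z=F} (V) contributes 2 new. Total: 8.

8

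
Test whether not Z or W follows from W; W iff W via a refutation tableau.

Initial set: {T W; T (W iff W); F (not Z or W)}.
F (not Z or W): α-rule — add F not Z, F W.
× closes — contains both W and not W.
All 1 branch closes.
Every branch closed, so the premises entail the conclusion.

Yes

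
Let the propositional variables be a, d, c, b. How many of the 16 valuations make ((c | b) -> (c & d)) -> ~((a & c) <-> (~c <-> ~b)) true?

Initial set: {T (((c | b) -> (c & d)) -> ~((a & c) <-> (~c <-> ~b)))}.
T (((c | b) -> (c & d)) -> ~((a & c) <-> (~c <-> ~b))): β-rule — branch into F ((c | b) -> (c & d))  //  T ~((a & c) <-> (~c <-> ~b)).
  branch 1 (add F ((c | b) -> (c & d))):
    F ((c | b) -> (c & d)): α-rule — add T (c | b), F (c & d).
    T (c | b): β-rule — branch into T c  //  T b.
      branch 1.1 (add T c):
        F (c & d): β-rule — branch into F c  //  F d.
          branch 1.1.1 (add F c):
            × closes — contains both c and ~c.
          branch 1.1.2 (add F d):
            ○ open, literals {c=1, d=0}.
      branch 1.2 (add T b):
        F (c & d): β-rule — branch into F c  //  F d.
          branch 1.2.1 (add F c):
            ○ open, literals {b=1, c=0}.
          branch 1.2.2 (add F d):
            ○ open, literals {b=1, d=0}.
  branch 2 (add T ~((a & c) <-> (~c <-> ~b))):
    T ~((a & c) <-> (~c <-> ~b)): β-rule — branch into T (a & c), F (~c <-> ~b)  //  F (a & c), T (~c <-> ~b).
      branch 2.1 (add T (a & c), F (~c <-> ~b)):
        T (a & c): α-rule — add T a, T c.
        F (~c <-> ~b): β-rule — branch into T ~c, F ~b  //  F ~c, T ~b.
          branch 2.1.1 (add T ~c, F ~b):
            × closes — contains both c and ~c.
          branch 2.1.2 (add F ~c, T ~b):
            ○ open, literals {a=1, b=0, c=1}.
      branch 2.2 (add F (a & c), T (~c <-> ~b)):
        F (a & c): β-rule — branch into F a  //  F c.
          branch 2.2.1 (add F a):
            T (~c <-> ~b): β-rule — branch into T ~c, T ~b  //  F ~c, F ~b.
              branch 2.2.1.1 (add T ~c, T ~b):
                ○ open, literals {a=0, b=0, c=0}.
              branch 2.2.1.2 (add F ~c, F ~b):
                ○ open, literals {a=0, b=1, c=1}.
          branch 2.2.2 (add F c):
            T (~c <-> ~b): β-rule — branch into T ~c, T ~b  //  F ~c, F ~b.
              branch 2.2.2.1 (add T ~c, T ~b):
                ○ open, literals {b=0, c=0}.
              branch 2.2.2.2 (add F ~c, F ~b):
                × closes — contains both c and ~c.
3 branches closed, 7 open.
Each open branch fixes some atoms; the unmentioned ones are free. Counting distinct full assignments: branch {c=1, d=0} (a, b) contributes 4 new; branch {b=1, c=0} (a, d) contributes 4 new; branch {b=1, d=0} (a, c) contributes 0 new; branch {a=1, b=0, c=1} (d) contributes 1 new; branch {a=0, b=0, c=0} (d) contributes 2 new; branch {a=0, b=1, c=1} (d) contributes 1 new; branch {b=0, c=0} (a, d) contributes 2 new. Total: 14.

14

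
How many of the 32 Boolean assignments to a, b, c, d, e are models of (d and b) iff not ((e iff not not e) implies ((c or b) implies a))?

20

Initial set: {((d and b) iff not ((e iff not not e) implies ((c or b) implies a)))}.
((d and b) iff not ((e iff not not e) implies ((c or b) implies a))): β-rule — branch into (d and b), not ((e iff not not e) implies ((c or b) implies a))  //  not (d and b), not not ((e iff not not e) implies ((c or b) implies a)).
  branch 1 (add (d and b), not ((e iff not not e) implies ((c or b) implies a))):
    (d and b): α-rule — add d, b.
    not ((e iff not not e) implies ((c or b) implies a)): α-rule — add (e iff not not e), not ((c or b) implies a).
    not ((c or b) implies a): α-rule — add (c or b), not a.
    (e iff not not e): β-rule — branch into e, not not e  //  not e, not not not e.
      branch 1.1 (add e, not not e):
        not not e: drop double negation, giving e.
        (c or b): β-rule — branch into c  //  b.
          branch 1.1.1 (add c):
            ○ open, literals {a=0, b=1, c=1, d=1, e=1}.
          branch 1.1.2 (add b):
            ○ open, literals {a=0, b=1, d=1, e=1}.
      branch 1.2 (add not e, not not not e):
        not not not e: drop double negation, giving not e.
        (c or b): β-rule — branch into c  //  b.
          branch 1.2.1 (add c):
            ○ open, literals {a=0, b=1, c=1, d=1, e=0}.
          branch 1.2.2 (add b):
            ○ open, literals {a=0, b=1, d=1, e=0}.
  branch 2 (add not (d and b), not not ((e iff not not e) implies ((c or b) implies a))):
    not (d and b): β-rule — branch into not d  //  not b.
      branch 2.1 (add not d):
        not not ((e iff not not e) implies ((c or b) implies a)): β-rule — branch into not (e iff not not e)  //  ((c or b) implies a).
          branch 2.1.1 (add not (e iff not not e)):
            not (e iff not not e): β-rule — branch into e, not not not e  //  not e, not not e.
              branch 2.1.1.1 (add e, not not not e):
                not not not e: drop double negation, giving not e.
                × closes — contains both e and not e.
              branch 2.1.1.2 (add not e, not not e):
                not not e: drop double negation, giving e.
                × closes — contains both e and not e.
          branch 2.1.2 (add ((c or b) implies a)):
            ((c or b) implies a): β-rule — branch into not (c or b)  //  a.
              branch 2.1.2.1 (add not (c or b)):
                not (c or b): α-rule — add not c, not b.
                ○ open, literals {b=0, c=0, d=0}.
              branch 2.1.2.2 (add a):
                ○ open, literals {a=1, d=0}.
      branch 2.2 (add not b):
        not not ((e iff not not e) implies ((c or b) implies a)): β-rule — branch into not (e iff not not e)  //  ((c or b) implies a).
          branch 2.2.1 (add not (e iff not not e)):
            not (e iff not not e): β-rule — branch into e, not not not e  //  not e, not not e.
              branch 2.2.1.1 (add e, not not not e):
                not not not e: drop double negation, giving not e.
                × closes — contains both e and not e.
              branch 2.2.1.2 (add not e, not not e):
                not not e: drop double negation, giving e.
                × closes — contains both e and not e.
          branch 2.2.2 (add ((c or b) implies a)):
            ((c or b) implies a): β-rule — branch into not (c or b)  //  a.
              branch 2.2.2.1 (add not (c or b)):
                not (c or b): α-rule — add not c, not b.
                ○ open, literals {b=0, c=0}.
              branch 2.2.2.2 (add a):
                ○ open, literals {a=1, b=0}.
4 branches closed, 8 open.
Each open branch fixes some atoms; the unmentioned ones are free. Counting distinct full assignments: branch {a=0, b=1, c=1, d=1, e=1} (none free) contributes 1 new; branch {a=0, b=1, d=1, e=1} (c) contributes 1 new; branch {a=0, b=1, c=1, d=1, e=0} (none free) contributes 1 new; branch {a=0, b=1, d=1, e=0} (c) contributes 1 new; branch {b=0, c=0, d=0} (a, e) contributes 4 new; branch {a=1, d=0} (b, c, e) contributes 6 new; branch {b=0, c=0} (a, d, e) contributes 4 new; branch {a=1, b=0} (c, d, e) contributes 2 new. Total: 20.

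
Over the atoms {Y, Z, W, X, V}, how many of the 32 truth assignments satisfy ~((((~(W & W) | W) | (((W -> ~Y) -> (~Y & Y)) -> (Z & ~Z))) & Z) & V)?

24

Initial set: {~((((~(W & W) | W) | (((W -> ~Y) -> (~Y & Y)) -> (Z & ~Z))) & Z) & V)}.
~((((~(W & W) | W) | (((W -> ~Y) -> (~Y & Y)) -> (Z & ~Z))) & Z) & V): β-rule — branch into ~(((~(W & W) | W) | (((W -> ~Y) -> (~Y & Y)) -> (Z & ~Z))) & Z)  //  ~V.
  branch 1 (add ~(((~(W & W) | W) | (((W -> ~Y) -> (~Y & Y)) -> (Z & ~Z))) & Z)):
    ~(((~(W & W) | W) | (((W -> ~Y) -> (~Y & Y)) -> (Z & ~Z))) & Z): β-rule — branch into ~((~(W & W) | W) | (((W -> ~Y) -> (~Y & Y)) -> (Z & ~Z)))  //  ~Z.
      branch 1.1 (add ~((~(W & W) | W) | (((W -> ~Y) -> (~Y & Y)) -> (Z & ~Z)))):
        ~((~(W & W) | W) | (((W -> ~Y) -> (~Y & Y)) -> (Z & ~Z))): α-rule — add ~(~(W & W) | W), ~(((W -> ~Y) -> (~Y & Y)) -> (Z & ~Z)).
        ~(~(W & W) | W): α-rule — add ~~(W & W), ~W.
        ~(((W -> ~Y) -> (~Y & Y)) -> (Z & ~Z)): α-rule — add ((W -> ~Y) -> (~Y & Y)), ~(Z & ~Z).
        ~~(W & W): α-rule — add W, W.
        × closes — contains both W and ~W.
      branch 1.2 (add ~Z):
        ○ open, literals {Z=F}.
  branch 2 (add ~V):
    ○ open, literals {V=F}.
1 branch closed, 2 open.
Each open branch fixes some atoms; the unmentioned ones are free. Counting distinct full assignments: branch {Z=F} (Y, W, X, V) contributes 16 new; branch {V=F} (Y, Z, W, X) contributes 8 new. Total: 24.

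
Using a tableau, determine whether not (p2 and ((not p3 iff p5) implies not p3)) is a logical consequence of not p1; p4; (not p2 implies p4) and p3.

Initial set: {not p1; p4; ((not p2 implies p4) and p3); not not (p2 and ((not p3 iff p5) implies not p3))}.
((not p2 implies p4) and p3): α-rule — add (not p2 implies p4), p3.
not not (p2 and ((not p3 iff p5) implies not p3)): α-rule — add p2, ((not p3 iff p5) implies not p3).
(not p2 implies p4): β-rule — branch into not not p2  //  p4.
  branch 1 (add not not p2):
    ((not p3 iff p5) implies not p3): β-rule — branch into not (not p3 iff p5)  //  not p3.
      branch 1.1 (add not (not p3 iff p5)):
        not (not p3 iff p5): β-rule — branch into not p3, not p5  //  not not p3, p5.
          branch 1.1.1 (add not p3, not p5):
            × closes — contains both p3 and not p3.
          branch 1.1.2 (add not not p3, p5):
            ○ open, literals {p1=F, p2=T, p3=T, p4=T, p5=T}.
      branch 1.2 (add not p3):
        × closes — contains both p3 and not p3.
  branch 2 (add p4):
    ((not p3 iff p5) implies not p3): β-rule — branch into not (not p3 iff p5)  //  not p3.
      branch 2.1 (add not (not p3 iff p5)):
        not (not p3 iff p5): β-rule — branch into not p3, not p5  //  not not p3, p5.
          branch 2.1.1 (add not p3, not p5):
            × closes — contains both p3 and not p3.
          branch 2.1.2 (add not not p3, p5):
            ○ open, literals {p1=F, p2=T, p3=T, p4=T, p5=T}.
      branch 2.2 (add not p3):
        × closes — contains both p3 and not p3.
4 branches closed, 2 open.
An open branch gives a countermodel: p1=F, p2=T, p3=T, p4=T, p5=T (unmentioned atoms arbitrary); the premises hold there but the conclusion fails.

No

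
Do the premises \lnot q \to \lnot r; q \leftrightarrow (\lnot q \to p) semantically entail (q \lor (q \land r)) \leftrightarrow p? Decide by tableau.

No

Initial set: {(\lnot q \to \lnot r); (q \leftrightarrow (\lnot q \to p)); \lnot ((q \lor (q \land r)) \leftrightarrow p)}.
(\lnot q \to \lnot r): β-rule — branch into \lnot \lnot q  //  \lnot r.
  branch 1 (add \lnot \lnot q):
    (q \leftrightarrow (\lnot q \to p)): β-rule — branch into q, (\lnot q \to p)  //  \lnot q, \lnot (\lnot q \to p).
      branch 1.1 (add q, (\lnot q \to p)):
        \lnot ((q \lor (q \land r)) \leftrightarrow p): β-rule — branch into (q \lor (q \land r)), \lnot p  //  \lnot (q \lor (q \land r)), p.
          branch 1.1.1 (add (q \lor (q \land r)), \lnot p):
            (\lnot q \to p): β-rule — branch into \lnot \lnot q  //  p.
              branch 1.1.1.1 (add \lnot \lnot q):
                (q \lor (q \land r)): β-rule — branch into q  //  (q \land r).
                  branch 1.1.1.1.1 (add q):
                    ○ open, literals {p=false, q=true}.
                  branch 1.1.1.1.2 (add (q \land r)):
                    (q \land r): α-rule — add q, r.
                    ○ open, literals {p=false, q=true, r=true}.
              branch 1.1.1.2 (add p):
                × closes — contains both p and \lnot p.
          branch 1.1.2 (add \lnot (q \lor (q \land r)), p):
            \lnot (q \lor (q \land r)): α-rule — add \lnot q, \lnot (q \land r).
            × closes — contains both q and \lnot q.
      branch 1.2 (add \lnot q, \lnot (\lnot q \to p)):
        × closes — contains both q and \lnot q.
  branch 2 (add \lnot r):
    (q \leftrightarrow (\lnot q \to p)): β-rule — branch into q, (\lnot q \to p)  //  \lnot q, \lnot (\lnot q \to p).
      branch 2.1 (add q, (\lnot q \to p)):
        \lnot ((q \lor (q \land r)) \leftrightarrow p): β-rule — branch into (q \lor (q \land r)), \lnot p  //  \lnot (q \lor (q \land r)), p.
          branch 2.1.1 (add (q \lor (q \land r)), \lnot p):
            (\lnot q \to p): β-rule — branch into \lnot \lnot q  //  p.
              branch 2.1.1.1 (add \lnot \lnot q):
                (q \lor (q \land r)): β-rule — branch into q  //  (q \land r).
                  branch 2.1.1.1.1 (add q):
                    ○ open, literals {p=false, q=true, r=false}.
                  branch 2.1.1.1.2 (add (q \land r)):
                    (q \land r): α-rule — add q, r.
                    × closes — contains both r and \lnot r.
              branch 2.1.1.2 (add p):
                × closes — contains both p and \lnot p.
          branch 2.1.2 (add \lnot (q \lor (q \land r)), p):
            \lnot (q \lor (q \land r)): α-rule — add \lnot q, \lnot (q \land r).
            × closes — contains both q and \lnot q.
      branch 2.2 (add \lnot q, \lnot (\lnot q \to p)):
        \lnot (\lnot q \to p): α-rule — add \lnot q, \lnot p.
        \lnot ((q \lor (q \land r)) \leftrightarrow p): β-rule — branch into (q \lor (q \land r)), \lnot p  //  \lnot (q \lor (q \land r)), p.
          branch 2.2.1 (add (q \lor (q \land r)), \lnot p):
            (q \lor (q \land r)): β-rule — branch into q  //  (q \land r).
              branch 2.2.1.1 (add q):
                × closes — contains both q and \lnot q.
              branch 2.2.1.2 (add (q \land r)):
                (q \land r): α-rule — add q, r.
                × closes — contains both q and \lnot q.
          branch 2.2.2 (add \lnot (q \lor (q \land r)), p):
            × closes — contains both p and \lnot p.
9 branches closed, 3 open.
An open branch gives a countermodel: p=false, q=true (unmentioned atoms arbitrary); the premises hold there but the conclusion fails.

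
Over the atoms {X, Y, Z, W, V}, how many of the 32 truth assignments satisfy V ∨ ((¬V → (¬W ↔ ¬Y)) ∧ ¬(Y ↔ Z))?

Initial set: {(V ∨ ((¬V → (¬W ↔ ¬Y)) ∧ ¬(Y ↔ Z)))}.
(V ∨ ((¬V → (¬W ↔ ¬Y)) ∧ ¬(Y ↔ Z))): β-rule — branch into V  //  ((¬V → (¬W ↔ ¬Y)) ∧ ¬(Y ↔ Z)).
  branch 1 (add V):
    ○ open, literals {V=1}.
  branch 2 (add ((¬V → (¬W ↔ ¬Y)) ∧ ¬(Y ↔ Z))):
    ((¬V → (¬W ↔ ¬Y)) ∧ ¬(Y ↔ Z)): α-rule — add (¬V → (¬W ↔ ¬Y)), ¬(Y ↔ Z).
    (¬V → (¬W ↔ ¬Y)): β-rule — branch into ¬¬V  //  (¬W ↔ ¬Y).
      branch 2.1 (add ¬¬V):
        ¬(Y ↔ Z): β-rule — branch into Y, ¬Z  //  ¬Y, Z.
          branch 2.1.1 (add Y, ¬Z):
            ○ open, literals {V=1, Y=1, Z=0}.
          branch 2.1.2 (add ¬Y, Z):
            ○ open, literals {V=1, Y=0, Z=1}.
      branch 2.2 (add (¬W ↔ ¬Y)):
        ¬(Y ↔ Z): β-rule — branch into Y, ¬Z  //  ¬Y, Z.
          branch 2.2.1 (add Y, ¬Z):
            (¬W ↔ ¬Y): β-rule — branch into ¬W, ¬Y  //  ¬¬W, ¬¬Y.
              branch 2.2.1.1 (add ¬W, ¬Y):
                × closes — contains both Y and ¬Y.
              branch 2.2.1.2 (add ¬¬W, ¬¬Y):
                ○ open, literals {W=1, Y=1, Z=0}.
          branch 2.2.2 (add ¬Y, Z):
            (¬W ↔ ¬Y): β-rule — branch into ¬W, ¬Y  //  ¬¬W, ¬¬Y.
              branch 2.2.2.1 (add ¬W, ¬Y):
                ○ open, literals {W=0, Y=0, Z=1}.
              branch 2.2.2.2 (add ¬¬W, ¬¬Y):
                × closes — contains both Y and ¬Y.
2 branches closed, 5 open.
Each open branch fixes some atoms; the unmentioned ones are free. Counting distinct full assignments: branch {V=1} (X, Y, Z, W) contributes 16 new; branch {V=1, Y=1, Z=0} (X, W) contributes 0 new; branch {V=1, Y=0, Z=1} (X, W) contributes 0 new; branch {W=1, Y=1, Z=0} (X, V) contributes 2 new; branch {W=0, Y=0, Z=1} (X, V) contributes 2 new. Total: 20.

20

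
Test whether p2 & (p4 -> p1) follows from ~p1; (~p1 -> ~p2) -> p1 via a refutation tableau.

No

Initial set: {~p1; ((~p1 -> ~p2) -> p1); ~(p2 & (p4 -> p1))}.
((~p1 -> ~p2) -> p1): β-rule — branch into ~(~p1 -> ~p2)  //  p1.
  branch 1 (add ~(~p1 -> ~p2)):
    ~(~p1 -> ~p2): α-rule — add ~p1, ~~p2.
    ~(p2 & (p4 -> p1)): β-rule — branch into ~p2  //  ~(p4 -> p1).
      branch 1.1 (add ~p2):
        × closes — contains both p2 and ~p2.
      branch 1.2 (add ~(p4 -> p1)):
        ~(p4 -> p1): α-rule — add p4, ~p1.
        ○ open, literals {p1=0, p2=1, p4=1}.
  branch 2 (add p1):
    × closes — contains both p1 and ~p1.
2 branches closed, 1 open.
An open branch gives a countermodel: p1=0, p2=1, p4=1 (unmentioned atoms arbitrary); the premises hold there but the conclusion fails.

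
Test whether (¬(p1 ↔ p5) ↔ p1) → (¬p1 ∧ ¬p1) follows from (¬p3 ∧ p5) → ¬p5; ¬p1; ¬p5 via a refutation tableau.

Initial set: {T ((¬p3 ∧ p5) → ¬p5); T ¬p1; T ¬p5; F ((¬(p1 ↔ p5) ↔ p1) → (¬p1 ∧ ¬p1))}.
F ((¬(p1 ↔ p5) ↔ p1) → (¬p1 ∧ ¬p1)): α-rule — add T (¬(p1 ↔ p5) ↔ p1), F (¬p1 ∧ ¬p1).
T ((¬p3 ∧ p5) → ¬p5): β-rule — branch into F (¬p3 ∧ p5)  //  T ¬p5.
  branch 1 (add F (¬p3 ∧ p5)):
    T (¬(p1 ↔ p5) ↔ p1): β-rule — branch into T ¬(p1 ↔ p5), T p1  //  F ¬(p1 ↔ p5), F p1.
      branch 1.1 (add T ¬(p1 ↔ p5), T p1):
        × closes — contains both p1 and ¬p1.
      branch 1.2 (add F ¬(p1 ↔ p5), F p1):
        F (¬p1 ∧ ¬p1): β-rule — branch into F ¬p1  //  F ¬p1.
          branch 1.2.1 (add F ¬p1):
            × closes — contains both p1 and ¬p1.
          branch 1.2.2 (add F ¬p1):
            × closes — contains both p1 and ¬p1.
  branch 2 (add T ¬p5):
    T (¬(p1 ↔ p5) ↔ p1): β-rule — branch into T ¬(p1 ↔ p5), T p1  //  F ¬(p1 ↔ p5), F p1.
      branch 2.1 (add T ¬(p1 ↔ p5), T p1):
        × closes — contains both p1 and ¬p1.
      branch 2.2 (add F ¬(p1 ↔ p5), F p1):
        F (¬p1 ∧ ¬p1): β-rule — branch into F ¬p1  //  F ¬p1.
          branch 2.2.1 (add F ¬p1):
            × closes — contains both p1 and ¬p1.
          branch 2.2.2 (add F ¬p1):
            × closes — contains both p1 and ¬p1.
All 6 branches close.
Every branch closed, so the premises entail the conclusion.

Yes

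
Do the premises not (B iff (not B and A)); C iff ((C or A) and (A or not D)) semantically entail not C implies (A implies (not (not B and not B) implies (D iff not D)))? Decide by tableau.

Initial set: {not (B iff (not B and A)); (C iff ((C or A) and (A or not D))); not (not C implies (A implies (not (not B and not B) implies (D iff not D))))}.
not (not C implies (A implies (not (not B and not B) implies (D iff not D)))): α-rule — add not C, not (A implies (not (not B and not B) implies (D iff not D))).
not (A implies (not (not B and not B) implies (D iff not D))): α-rule — add A, not (not (not B and not B) implies (D iff not D)).
not (not (not B and not B) implies (D iff not D)): α-rule — add not (not B and not B), not (D iff not D).
not (B iff (not B and A)): β-rule — branch into B, not (not B and A)  //  not B, (not B and A).
  branch 1 (add B, not (not B and A)):
    (C iff ((C or A) and (A or not D))): β-rule — branch into C, ((C or A) and (A or not D))  //  not C, not ((C or A) and (A or not D)).
      branch 1.1 (add C, ((C or A) and (A or not D))):
        × closes — contains both C and not C.
      branch 1.2 (add not C, not ((C or A) and (A or not D))):
        not (not B and not B): β-rule — branch into not not B  //  not not B.
          branch 1.2.1 (add not not B):
            not (D iff not D): β-rule — branch into D, not not D  //  not D, not D.
              branch 1.2.1.1 (add D, not not D):
                not (not B and A): β-rule — branch into not not B  //  not A.
                  branch 1.2.1.1.1 (add not not B):
                    not ((C or A) and (A or not D)): β-rule — branch into not (C or A)  //  not (A or not D).
                      branch 1.2.1.1.1.1 (add not (C or A)):
                        not (C or A): α-rule — add not C, not A.
                        × closes — contains both A and not A.
                      branch 1.2.1.1.1.2 (add not (A or not D)):
                        not (A or not D): α-rule — add not A, not not D.
                        × closes — contains both A and not A.
                  branch 1.2.1.1.2 (add not A):
                    × closes — contains both A and not A.
              branch 1.2.1.2 (add not D, not D):
                not (not B and A): β-rule — branch into not not B  //  not A.
                  branch 1.2.1.2.1 (add not not B):
                    not ((C or A) and (A or not D)): β-rule — branch into not (C or A)  //  not (A or not D).
                      branch 1.2.1.2.1.1 (add not (C or A)):
                        not (C or A): α-rule — add not C, not A.
                        × closes — contains both A and not A.
                      branch 1.2.1.2.1.2 (add not (A or not D)):
                        not (A or not D): α-rule — add not A, not not D.
                        × closes — contains both A and not A.
                  branch 1.2.1.2.2 (add not A):
                    × closes — contains both A and not A.
          branch 1.2.2 (add not not B):
            not (D iff not D): β-rule — branch into D, not not D  //  not D, not D.
              branch 1.2.2.1 (add D, not not D):
                not (not B and A): β-rule — branch into not not B  //  not A.
                  branch 1.2.2.1.1 (add not not B):
                    not ((C or A) and (A or not D)): β-rule — branch into not (C or A)  //  not (A or not D).
                      branch 1.2.2.1.1.1 (add not (C or A)):
                        not (C or A): α-rule — add not C, not A.
                        × closes — contains both A and not A.
                      branch 1.2.2.1.1.2 (add not (A or not D)):
                        not (A or not D): α-rule — add not A, not not D.
                        × closes — contains both A and not A.
                  branch 1.2.2.1.2 (add not A):
                    × closes — contains both A and not A.
              branch 1.2.2.2 (add not D, not D):
                not (not B and A): β-rule — branch into not not B  //  not A.
                  branch 1.2.2.2.1 (add not not B):
                    not ((C or A) and (A or not D)): β-rule — branch into not (C or A)  //  not (A or not D).
                      branch 1.2.2.2.1.1 (add not (C or A)):
                        not (C or A): α-rule — add not C, not A.
                        × closes — contains both A and not A.
                      branch 1.2.2.2.1.2 (add not (A or not D)):
                        not (A or not D): α-rule — add not A, not not D.
                        × closes — contains both A and not A.
                  branch 1.2.2.2.2 (add not A):
                    × closes — contains both A and not A.
  branch 2 (add not B, (not B and A)):
    (not B and A): α-rule — add not B, A.
    (C iff ((C or A) and (A or not D))): β-rule — branch into C, ((C or A) and (A or not D))  //  not C, not ((C or A) and (A or not D)).
      branch 2.1 (add C, ((C or A) and (A or not D))):
        × closes — contains both C and not C.
      branch 2.2 (add not C, not ((C or A) and (A or not D))):
        not (not B and not B): β-rule — branch into not not B  //  not not B.
          branch 2.2.1 (add not not B):
            × closes — contains both B and not B.
          branch 2.2.2 (add not not B):
            × closes — contains both B and not B.
All 16 branches close.
Every branch closed, so the premises entail the conclusion.

Yes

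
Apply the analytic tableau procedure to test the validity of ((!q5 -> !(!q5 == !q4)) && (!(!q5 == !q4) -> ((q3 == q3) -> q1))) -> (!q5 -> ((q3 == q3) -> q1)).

Valid

Assume the negation and expand:
Initial set: {F (((!q5 -> !(!q5 == !q4)) && (!(!q5 == !q4) -> ((q3 == q3) -> q1))) -> (!q5 -> ((q3 == q3) -> q1)))}.
F (((!q5 -> !(!q5 == !q4)) && (!(!q5 == !q4) -> ((q3 == q3) -> q1))) -> (!q5 -> ((q3 == q3) -> q1))): α-rule — add T ((!q5 -> !(!q5 == !q4)) && (!(!q5 == !q4) -> ((q3 == q3) -> q1))), F (!q5 -> ((q3 == q3) -> q1)).
T ((!q5 -> !(!q5 == !q4)) && (!(!q5 == !q4) -> ((q3 == q3) -> q1))): α-rule — add T (!q5 -> !(!q5 == !q4)), T (!(!q5 == !q4) -> ((q3 == q3) -> q1)).
F (!q5 -> ((q3 == q3) -> q1)): α-rule — add T !q5, F ((q3 == q3) -> q1).
F ((q3 == q3) -> q1): α-rule — add T (q3 == q3), F q1.
T (!q5 -> !(!q5 == !q4)): β-rule — branch into F !q5  //  T !(!q5 == !q4).
  branch 1 (add F !q5):
    × closes — contains both q5 and !q5.
  branch 2 (add T !(!q5 == !q4)):
    T (!(!q5 == !q4) -> ((q3 == q3) -> q1)): β-rule — branch into F !(!q5 == !q4)  //  T ((q3 == q3) -> q1).
      branch 2.1 (add F !(!q5 == !q4)):
        T (q3 == q3): β-rule — branch into T q3, T q3  //  F q3, F q3.
          branch 2.1.1 (add T q3, T q3):
            T !(!q5 == !q4): β-rule — branch into T !q5, F !q4  //  F !q5, T !q4.
              branch 2.1.1.1 (add T !q5, F !q4):
                F !(!q5 == !q4): β-rule — branch into T !q5, T !q4  //  F !q5, F !q4.
                  branch 2.1.1.1.1 (add T !q5, T !q4):
                    × closes — contains both q4 and !q4.
                  branch 2.1.1.1.2 (add F !q5, F !q4):
                    × closes — contains both q5 and !q5.
              branch 2.1.1.2 (add F !q5, T !q4):
                × closes — contains both q5 and !q5.
          branch 2.1.2 (add F q3, F q3):
            T !(!q5 == !q4): β-rule — branch into T !q5, F !q4  //  F !q5, T !q4.
              branch 2.1.2.1 (add T !q5, F !q4):
                F !(!q5 == !q4): β-rule — branch into T !q5, T !q4  //  F !q5, F !q4.
                  branch 2.1.2.1.1 (add T !q5, T !q4):
                    × closes — contains both q4 and !q4.
                  branch 2.1.2.1.2 (add F !q5, F !q4):
                    × closes — contains both q5 and !q5.
              branch 2.1.2.2 (add F !q5, T !q4):
                × closes — contains both q5 and !q5.
      branch 2.2 (add T ((q3 == q3) -> q1)):
        T (q3 == q3): β-rule — branch into T q3, T q3  //  F q3, F q3.
          branch 2.2.1 (add T q3, T q3):
            T !(!q5 == !q4): β-rule — branch into T !q5, F !q4  //  F !q5, T !q4.
              branch 2.2.1.1 (add T !q5, F !q4):
                T ((q3 == q3) -> q1): β-rule — branch into F (q3 == q3)  //  T q1.
                  branch 2.2.1.1.1 (add F (q3 == q3)):
                    F (q3 == q3): β-rule — branch into T q3, F q3  //  F q3, T q3.
                      branch 2.2.1.1.1.1 (add T q3, F q3):
                        × closes — contains both q3 and !q3.
                      branch 2.2.1.1.1.2 (add F q3, T q3):
                        × closes — contains both q3 and !q3.
                  branch 2.2.1.1.2 (add T q1):
                    × closes — contains both q1 and !q1.
              branch 2.2.1.2 (add F !q5, T !q4):
                × closes — contains both q5 and !q5.
          branch 2.2.2 (add F q3, F q3):
            T !(!q5 == !q4): β-rule — branch into T !q5, F !q4  //  F !q5, T !q4.
              branch 2.2.2.1 (add T !q5, F !q4):
                T ((q3 == q3) -> q1): β-rule — branch into F (q3 == q3)  //  T q1.
                  branch 2.2.2.1.1 (add F (q3 == q3)):
                    F (q3 == q3): β-rule — branch into T q3, F q3  //  F q3, T q3.
                      branch 2.2.2.1.1.1 (add T q3, F q3):
                        × closes — contains both q3 and !q3.
                      branch 2.2.2.1.1.2 (add F q3, T q3):
                        × closes — contains both q3 and !q3.
                  branch 2.2.2.1.2 (add T q1):
                    × closes — contains both q1 and !q1.
              branch 2.2.2.2 (add F !q5, T !q4):
                × closes — contains both q5 and !q5.
All 15 branches close.
Every branch closed, so the negation is unsatisfiable and the formula is valid.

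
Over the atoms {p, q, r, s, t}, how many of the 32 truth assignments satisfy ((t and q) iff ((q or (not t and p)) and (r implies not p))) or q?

Initial set: {(((t and q) iff ((q or (not t and p)) and (r implies not p))) or q)}.
(((t and q) iff ((q or (not t and p)) and (r implies not p))) or q): β-rule — branch into ((t and q) iff ((q or (not t and p)) and (r implies not p)))  //  q.
  branch 1 (add ((t and q) iff ((q or (not t and p)) and (r implies not p)))):
    ((t and q) iff ((q or (not t and p)) and (r implies not p))): β-rule — branch into (t and q), ((q or (not t and p)) and (r implies not p))  //  not (t and q), not ((q or (not t and p)) and (r implies not p)).
      branch 1.1 (add (t and q), ((q or (not t and p)) and (r implies not p))):
        (t and q): α-rule — add t, q.
        ((q or (not t and p)) and (r implies not p)): α-rule — add (q or (not t and p)), (r implies not p).
        (q or (not t and p)): β-rule — branch into q  //  (not t and p).
          branch 1.1.1 (add q):
            (r implies not p): β-rule — branch into not r  //  not p.
              branch 1.1.1.1 (add not r):
                ○ open, literals {q=T, r=F, t=T}.
              branch 1.1.1.2 (add not p):
                ○ open, literals {p=F, q=T, t=T}.
          branch 1.1.2 (add (not t and p)):
            (not t and p): α-rule — add not t, p.
            × closes — contains both t and not t.
      branch 1.2 (add not (t and q), not ((q or (not t and p)) and (r implies not p))):
        not (t and q): β-rule — branch into not t  //  not q.
          branch 1.2.1 (add not t):
            not ((q or (not t and p)) and (r implies not p)): β-rule — branch into not (q or (not t and p))  //  not (r implies not p).
              branch 1.2.1.1 (add not (q or (not t and p))):
                not (q or (not t and p)): α-rule — add not q, not (not t and p).
                not (not t and p): β-rule — branch into not not t  //  not p.
                  branch 1.2.1.1.1 (add not not t):
                    × closes — contains both t and not t.
                  branch 1.2.1.1.2 (add not p):
                    ○ open, literals {p=F, q=F, t=F}.
              branch 1.2.1.2 (add not (r implies not p)):
                not (r implies not p): α-rule — add r, not not p.
                ○ open, literals {p=T, r=T, t=F}.
          branch 1.2.2 (add not q):
            not ((q or (not t and p)) and (r implies not p)): β-rule — branch into not (q or (not t and p))  //  not (r implies not p).
              branch 1.2.2.1 (add not (q or (not t and p))):
                not (q or (not t and p)): α-rule — add not q, not (not t and p).
                not (not t and p): β-rule — branch into not not t  //  not p.
                  branch 1.2.2.1.1 (add not not t):
                    ○ open, literals {q=F, t=T}.
                  branch 1.2.2.1.2 (add not p):
                    ○ open, literals {p=F, q=F}.
              branch 1.2.2.2 (add not (r implies not p)):
                not (r implies not p): α-rule — add r, not not p.
                ○ open, literals {p=T, q=F, r=T}.
  branch 2 (add q):
    ○ open, literals {q=T}.
2 branches closed, 8 open.
Each open branch fixes some atoms; the unmentioned ones are free. Counting distinct full assignments: branch {q=T, r=F, t=T} (p, s) contributes 4 new; branch {p=F, q=T, t=T} (r, s) contributes 2 new; branch {p=F, q=F, t=F} (r, s) contributes 4 new; branch {p=T, r=T, t=F} (q, s) contributes 4 new; branch {q=F, t=T} (p, r, s) contributes 8 new; branch {p=F, q=F} (r, s, t) contributes 0 new; branch {p=T, q=F, r=T} (s, t) contributes 0 new; branch {q=T} (p, r, s, t) contributes 8 new. Total: 30.

30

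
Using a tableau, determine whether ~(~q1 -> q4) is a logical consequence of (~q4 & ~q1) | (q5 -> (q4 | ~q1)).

No

Initial set: {T ((~q4 & ~q1) | (q5 -> (q4 | ~q1))); F ~(~q1 -> q4)}.
T ((~q4 & ~q1) | (q5 -> (q4 | ~q1))): β-rule — branch into T (~q4 & ~q1)  //  T (q5 -> (q4 | ~q1)).
  branch 1 (add T (~q4 & ~q1)):
    T (~q4 & ~q1): α-rule — add T ~q4, T ~q1.
    F ~(~q1 -> q4): β-rule — branch into F ~q1  //  T q4.
      branch 1.1 (add F ~q1):
        × closes — contains both q1 and ~q1.
      branch 1.2 (add T q4):
        × closes — contains both q4 and ~q4.
  branch 2 (add T (q5 -> (q4 | ~q1))):
    F ~(~q1 -> q4): β-rule — branch into F ~q1  //  T q4.
      branch 2.1 (add F ~q1):
        T (q5 -> (q4 | ~q1)): β-rule — branch into F q5  //  T (q4 | ~q1).
          branch 2.1.1 (add F q5):
            ○ open, literals {q1=1, q5=0}.
          branch 2.1.2 (add T (q4 | ~q1)):
            T (q4 | ~q1): β-rule — branch into T q4  //  T ~q1.
              branch 2.1.2.1 (add T q4):
                ○ open, literals {q1=1, q4=1}.
              branch 2.1.2.2 (add T ~q1):
                × closes — contains both q1 and ~q1.
      branch 2.2 (add T q4):
        T (q5 -> (q4 | ~q1)): β-rule — branch into F q5  //  T (q4 | ~q1).
          branch 2.2.1 (add F q5):
            ○ open, literals {q4=1, q5=0}.
          branch 2.2.2 (add T (q4 | ~q1)):
            T (q4 | ~q1): β-rule — branch into T q4  //  T ~q1.
              branch 2.2.2.1 (add T q4):
                ○ open, literals {q4=1}.
              branch 2.2.2.2 (add T ~q1):
                ○ open, literals {q1=0, q4=1}.
3 branches closed, 5 open.
An open branch gives a countermodel: q1=1, q5=0 (unmentioned atoms arbitrary); the premises hold there but the conclusion fails.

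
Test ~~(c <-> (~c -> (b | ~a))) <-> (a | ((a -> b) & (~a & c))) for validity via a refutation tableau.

Not valid

Assume the negation and expand:
Initial set: {~(~~(c <-> (~c -> (b | ~a))) <-> (a | ((a -> b) & (~a & c))))}.
~(~~(c <-> (~c -> (b | ~a))) <-> (a | ((a -> b) & (~a & c)))): β-rule — branch into ~~(c <-> (~c -> (b | ~a))), ~(a | ((a -> b) & (~a & c)))  //  ~~~(c <-> (~c -> (b | ~a))), (a | ((a -> b) & (~a & c))).
  branch 1 (add ~~(c <-> (~c -> (b | ~a))), ~(a | ((a -> b) & (~a & c)))):
    ~~(c <-> (~c -> (b | ~a))): drop double negation, giving (c <-> (~c -> (b | ~a))).
    ~(a | ((a -> b) & (~a & c))): α-rule — add ~a, ~((a -> b) & (~a & c)).
    (c <-> (~c -> (b | ~a))): β-rule — branch into c, (~c -> (b | ~a))  //  ~c, ~(~c -> (b | ~a)).
      branch 1.1 (add c, (~c -> (b | ~a))):
        ~((a -> b) & (~a & c)): β-rule — branch into ~(a -> b)  //  ~(~a & c).
          branch 1.1.1 (add ~(a -> b)):
            ~(a -> b): α-rule — add a, ~b.
            × closes — contains both a and ~a.
          branch 1.1.2 (add ~(~a & c)):
            (~c -> (b | ~a)): β-rule — branch into ~~c  //  (b | ~a).
              branch 1.1.2.1 (add ~~c):
                ~(~a & c): β-rule — branch into ~~a  //  ~c.
                  branch 1.1.2.1.1 (add ~~a):
                    × closes — contains both a and ~a.
                  branch 1.1.2.1.2 (add ~c):
                    × closes — contains both c and ~c.
              branch 1.1.2.2 (add (b | ~a)):
                ~(~a & c): β-rule — branch into ~~a  //  ~c.
                  branch 1.1.2.2.1 (add ~~a):
                    × closes — contains both a and ~a.
                  branch 1.1.2.2.2 (add ~c):
                    × closes — contains both c and ~c.
      branch 1.2 (add ~c, ~(~c -> (b | ~a))):
        ~(~c -> (b | ~a)): α-rule — add ~c, ~(b | ~a).
        ~(b | ~a): α-rule — add ~b, ~~a.
        × closes — contains both a and ~a.
  branch 2 (add ~~~(c <-> (~c -> (b | ~a))), (a | ((a -> b) & (~a & c)))):
    ~~~(c <-> (~c -> (b | ~a))): drop double negation, giving ~(c <-> (~c -> (b | ~a))).
    (a | ((a -> b) & (~a & c))): β-rule — branch into a  //  ((a -> b) & (~a & c)).
      branch 2.1 (add a):
        ~(c <-> (~c -> (b | ~a))): β-rule — branch into c, ~(~c -> (b | ~a))  //  ~c, (~c -> (b | ~a)).
          branch 2.1.1 (add c, ~(~c -> (b | ~a))):
            ~(~c -> (b | ~a)): α-rule — add ~c, ~(b | ~a).
            × closes — contains both c and ~c.
          branch 2.1.2 (add ~c, (~c -> (b | ~a))):
            (~c -> (b | ~a)): β-rule — branch into ~~c  //  (b | ~a).
              branch 2.1.2.1 (add ~~c):
                × closes — contains both c and ~c.
              branch 2.1.2.2 (add (b | ~a)):
                (b | ~a): β-rule — branch into b  //  ~a.
                  branch 2.1.2.2.1 (add b):
                    ○ open, literals {a=T, b=T, c=F}.
                  branch 2.1.2.2.2 (add ~a):
                    × closes — contains both a and ~a.
      branch 2.2 (add ((a -> b) & (~a & c))):
        ((a -> b) & (~a & c)): α-rule — add (a -> b), (~a & c).
        (~a & c): α-rule — add ~a, c.
        ~(c <-> (~c -> (b | ~a))): β-rule — branch into c, ~(~c -> (b | ~a))  //  ~c, (~c -> (b | ~a)).
          branch 2.2.1 (add c, ~(~c -> (b | ~a))):
            ~(~c -> (b | ~a)): α-rule — add ~c, ~(b | ~a).
            × closes — contains both c and ~c.
          branch 2.2.2 (add ~c, (~c -> (b | ~a))):
            × closes — contains both c and ~c.
11 branches closed, 1 open.
An open branch gives a countermodel: a=T, b=T, c=F (unmentioned atoms arbitrary); under it the original formula is false.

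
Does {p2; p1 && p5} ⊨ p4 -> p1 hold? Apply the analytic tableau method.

Initial set: {p2; (p1 && p5); !(p4 -> p1)}.
(p1 && p5): α-rule — add p1, p5.
!(p4 -> p1): α-rule — add p4, !p1.
× closes — contains both p1 and !p1.
All 1 branch closes.
Every branch closed, so the premises entail the conclusion.

Yes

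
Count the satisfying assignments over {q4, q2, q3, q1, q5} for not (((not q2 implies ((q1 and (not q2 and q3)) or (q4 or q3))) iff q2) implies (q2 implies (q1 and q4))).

12

Initial set: {not (((not q2 implies ((q1 and (not q2 and q3)) or (q4 or q3))) iff q2) implies (q2 implies (q1 and q4)))}.
not (((not q2 implies ((q1 and (not q2 and q3)) or (q4 or q3))) iff q2) implies (q2 implies (q1 and q4))): α-rule — add ((not q2 implies ((q1 and (not q2 and q3)) or (q4 or q3))) iff q2), not (q2 implies (q1 and q4)).
not (q2 implies (q1 and q4)): α-rule — add q2, not (q1 and q4).
((not q2 implies ((q1 and (not q2 and q3)) or (q4 or q3))) iff q2): β-rule — branch into (not q2 implies ((q1 and (not q2 and q3)) or (q4 or q3))), q2  //  not (not q2 implies ((q1 and (not q2 and q3)) or (q4 or q3))), not q2.
  branch 1 (add (not q2 implies ((q1 and (not q2 and q3)) or (q4 or q3))), q2):
    not (q1 and q4): β-rule — branch into not q1  //  not q4.
      branch 1.1 (add not q1):
        (not q2 implies ((q1 and (not q2 and q3)) or (q4 or q3))): β-rule — branch into not not q2  //  ((q1 and (not q2 and q3)) or (q4 or q3)).
          branch 1.1.1 (add not not q2):
            ○ open, literals {q1=F, q2=T}.
          branch 1.1.2 (add ((q1 and (not q2 and q3)) or (q4 or q3))):
            ((q1 and (not q2 and q3)) or (q4 or q3)): β-rule — branch into (q1 and (not q2 and q3))  //  (q4 or q3).
              branch 1.1.2.1 (add (q1 and (not q2 and q3))):
                (q1 and (not q2 and q3)): α-rule — add q1, (not q2 and q3).
                × closes — contains both q1 and not q1.
              branch 1.1.2.2 (add (q4 or q3)):
                (q4 or q3): β-rule — branch into q4  //  q3.
                  branch 1.1.2.2.1 (add q4):
                    ○ open, literals {q1=F, q2=T, q4=T}.
                  branch 1.1.2.2.2 (add q3):
                    ○ open, literals {q1=F, q2=T, q3=T}.
      branch 1.2 (add not q4):
        (not q2 implies ((q1 and (not q2 and q3)) or (q4 or q3))): β-rule — branch into not not q2  //  ((q1 and (not q2 and q3)) or (q4 or q3)).
          branch 1.2.1 (add not not q2):
            ○ open, literals {q2=T, q4=F}.
          branch 1.2.2 (add ((q1 and (not q2 and q3)) or (q4 or q3))):
            ((q1 and (not q2 and q3)) or (q4 or q3)): β-rule — branch into (q1 and (not q2 and q3))  //  (q4 or q3).
              branch 1.2.2.1 (add (q1 and (not q2 and q3))):
                (q1 and (not q2 and q3)): α-rule — add q1, (not q2 and q3).
                (not q2 and q3): α-rule — add not q2, q3.
                × closes — contains both q2 and not q2.
              branch 1.2.2.2 (add (q4 or q3)):
                (q4 or q3): β-rule — branch into q4  //  q3.
                  branch 1.2.2.2.1 (add q4):
                    × closes — contains both q4 and not q4.
                  branch 1.2.2.2.2 (add q3):
                    ○ open, literals {q2=T, q3=T, q4=F}.
  branch 2 (add not (not q2 implies ((q1 and (not q2 and q3)) or (q4 or q3))), not q2):
    × closes — contains both q2 and not q2.
4 branches closed, 5 open.
Each open branch fixes some atoms; the unmentioned ones are free. Counting distinct full assignments: branch {q1=F, q2=T} (q4, q3, q5) contributes 8 new; branch {q1=F, q2=T, q4=T} (q3, q5) contributes 0 new; branch {q1=F, q2=T, q3=T} (q4, q5) contributes 0 new; branch {q2=T, q4=F} (q3, q1, q5) contributes 4 new; branch {q2=T, q3=T, q4=F} (q1, q5) contributes 0 new. Total: 12.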